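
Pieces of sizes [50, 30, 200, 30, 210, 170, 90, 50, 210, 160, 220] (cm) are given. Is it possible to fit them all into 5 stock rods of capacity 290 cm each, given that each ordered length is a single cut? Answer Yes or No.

Total = 1420 cm; ⌈1420/290⌉ = 5.
6 pieces each exceed half the capacity and cannot share a stock rod, forcing at least 6 stock rods.
At least 6 stock rods are required, but only 5 are allowed.

No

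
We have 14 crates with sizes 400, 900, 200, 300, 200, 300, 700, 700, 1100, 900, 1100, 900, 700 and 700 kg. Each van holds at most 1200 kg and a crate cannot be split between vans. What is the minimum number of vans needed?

9

Total = 1100 + 1100 + 900 + 900 + 900 + 700 + 700 + 700 + 700 + 400 + 300 + 300 + 200 + 200 = 9100 kg.
Lower bound: ⌈9100/1200⌉ = 8 vans.
Also, 9 crates each exceed 600 kg, and no two of those can share a van, so at least 9 vans are needed.
A packing using 9 vans:
  van 1: 1100 = 1100
  van 2: 1100 = 1100
  van 3: 900 + 300 = 1200
  van 4: 900 + 300 = 1200
  van 5: 900 + 200 = 1100
  van 6: 700 + 400 = 1100
  van 7: 700 + 200 = 900
  van 8: 700 = 700
  van 9: 700 = 700
This matches the lower bound, so 9 is optimal.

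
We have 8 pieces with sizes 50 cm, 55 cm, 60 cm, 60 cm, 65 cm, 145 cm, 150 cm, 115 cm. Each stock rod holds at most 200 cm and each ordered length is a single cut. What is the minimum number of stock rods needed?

Total = 150 + 145 + 115 + 65 + 60 + 60 + 55 + 50 = 700 cm.
Lower bound: ⌈700/200⌉ = 4 stock rods.
A packing using 4 stock rods:
  stock rod 1: 150 + 50 = 200
  stock rod 2: 145 + 55 = 200
  stock rod 3: 115 + 65 = 180
  stock rod 4: 60 + 60 = 120
This matches the lower bound, so 4 is optimal.

4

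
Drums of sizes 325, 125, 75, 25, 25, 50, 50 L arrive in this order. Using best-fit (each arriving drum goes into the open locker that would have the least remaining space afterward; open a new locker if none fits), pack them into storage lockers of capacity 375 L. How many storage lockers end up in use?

2

  325 → locker 1 (new)  [load 325/375]
  125 → locker 2 (new)  [load 125/375]
  75 → locker 2  [load 200/375]
  25 → locker 1  [load 350/375]
  25 → locker 1  [load 375/375]
  50 → locker 2  [load 250/375]
  50 → locker 2  [load 300/375]
2 storage lockers opened.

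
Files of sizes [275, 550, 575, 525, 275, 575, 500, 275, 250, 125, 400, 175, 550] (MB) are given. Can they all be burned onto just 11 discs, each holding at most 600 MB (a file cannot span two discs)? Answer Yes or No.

Yes

A valid assignment using 10 discs:
  disc 1: 575 = 575
  disc 2: 575 = 575
  disc 3: 550 = 550
  disc 4: 550 = 550
  disc 5: 525 = 525
  disc 6: 500 = 500
  disc 7: 400 + 175 = 575
  disc 8: 275 + 275 = 550
  disc 9: 275 + 250 = 525
  disc 10: 125 = 125
That uses only 10 ≤ 11, so 11 discs are enough.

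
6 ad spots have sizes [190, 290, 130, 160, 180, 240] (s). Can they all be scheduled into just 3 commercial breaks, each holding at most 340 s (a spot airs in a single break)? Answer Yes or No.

No

Total = 1190 s; ⌈1190/340⌉ = 4.
At least 4 commercial breaks are required, but only 3 are allowed.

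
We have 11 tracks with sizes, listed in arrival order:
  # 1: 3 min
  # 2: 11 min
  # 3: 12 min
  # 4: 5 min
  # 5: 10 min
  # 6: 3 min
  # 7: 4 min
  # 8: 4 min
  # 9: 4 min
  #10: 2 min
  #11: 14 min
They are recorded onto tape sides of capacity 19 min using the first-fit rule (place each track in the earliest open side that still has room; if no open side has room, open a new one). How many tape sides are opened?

4

  3 → side 1 (new)  [load 3/19]
  11 → side 1  [load 14/19]
  12 → side 2 (new)  [load 12/19]
  5 → side 1  [load 19/19]
  10 → side 3 (new)  [load 10/19]
  3 → side 2  [load 15/19]
  4 → side 2  [load 19/19]
  4 → side 3  [load 14/19]
  4 → side 3  [load 18/19]
  2 → side 4 (new)  [load 2/19]
  14 → side 4  [load 16/19]
4 tape sides opened.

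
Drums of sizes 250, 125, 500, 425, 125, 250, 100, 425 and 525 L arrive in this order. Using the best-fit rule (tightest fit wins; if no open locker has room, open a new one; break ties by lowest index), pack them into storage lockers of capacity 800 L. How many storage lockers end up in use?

  250 → locker 1 (new)  [load 250/800]
  125 → locker 1  [load 375/800]
  500 → locker 2 (new)  [load 500/800]
  425 → locker 1  [load 800/800]
  125 → locker 2  [load 625/800]
  250 → locker 3 (new)  [load 250/800]
  100 → locker 2  [load 725/800]
  425 → locker 3  [load 675/800]
  525 → locker 4 (new)  [load 525/800]
4 storage lockers opened.

4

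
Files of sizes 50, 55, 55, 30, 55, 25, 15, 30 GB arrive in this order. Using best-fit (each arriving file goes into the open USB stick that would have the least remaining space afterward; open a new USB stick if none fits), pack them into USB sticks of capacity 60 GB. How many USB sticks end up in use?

  50 → USB stick 1 (new)  [load 50/60]
  55 → USB stick 2 (new)  [load 55/60]
  55 → USB stick 3 (new)  [load 55/60]
  30 → USB stick 4 (new)  [load 30/60]
  55 → USB stick 5 (new)  [load 55/60]
  25 → USB stick 4  [load 55/60]
  15 → USB stick 6 (new)  [load 15/60]
  30 → USB stick 6  [load 45/60]
6 USB sticks opened.

6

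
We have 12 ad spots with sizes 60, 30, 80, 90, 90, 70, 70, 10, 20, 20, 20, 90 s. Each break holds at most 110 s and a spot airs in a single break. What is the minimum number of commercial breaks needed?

Total = 90 + 90 + 90 + 80 + 70 + 70 + 60 + 30 + 20 + 20 + 20 + 10 = 650 s.
Lower bound: ⌈650/110⌉ = 6 commercial breaks.
Also, 7 ad spots each exceed 55 s, and no two of those can share a break, so at least 7 commercial breaks are needed.
A packing using 7 commercial breaks:
  break 1: 90 + 20 = 110
  break 2: 90 + 20 = 110
  break 3: 90 + 20 = 110
  break 4: 80 + 30 = 110
  break 5: 70 + 10 = 80
  break 6: 70 = 70
  break 7: 60 = 60
This matches the lower bound, so 7 is optimal.

7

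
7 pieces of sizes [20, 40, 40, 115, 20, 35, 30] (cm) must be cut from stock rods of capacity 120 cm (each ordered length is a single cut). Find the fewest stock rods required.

3

Total = 115 + 40 + 40 + 35 + 30 + 20 + 20 = 300 cm.
Lower bound: ⌈300/120⌉ = 3 stock rods.
A packing using 3 stock rods:
  stock rod 1: 115 = 115
  stock rod 2: 40 + 40 + 35 = 115
  stock rod 3: 30 + 20 + 20 = 70
This matches the lower bound, so 3 is optimal.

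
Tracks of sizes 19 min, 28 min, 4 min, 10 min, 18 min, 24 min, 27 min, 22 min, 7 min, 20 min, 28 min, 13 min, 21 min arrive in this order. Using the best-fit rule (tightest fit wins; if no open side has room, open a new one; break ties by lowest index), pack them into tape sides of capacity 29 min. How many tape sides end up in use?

10

  19 → side 1 (new)  [load 19/29]
  28 → side 2 (new)  [load 28/29]
  4 → side 1  [load 23/29]
  10 → side 3 (new)  [load 10/29]
  18 → side 3  [load 28/29]
  24 → side 4 (new)  [load 24/29]
  27 → side 5 (new)  [load 27/29]
  22 → side 6 (new)  [load 22/29]
  7 → side 6  [load 29/29]
  20 → side 7 (new)  [load 20/29]
  28 → side 8 (new)  [load 28/29]
  13 → side 9 (new)  [load 13/29]
  21 → side 10 (new)  [load 21/29]
10 tape sides opened.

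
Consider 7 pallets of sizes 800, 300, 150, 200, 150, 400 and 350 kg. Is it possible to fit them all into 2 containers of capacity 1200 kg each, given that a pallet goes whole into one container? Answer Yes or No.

Yes

A valid assignment using 2 containers:
  container 1: 800 + 400 = 1200
  container 2: 350 + 300 + 200 + 150 + 150 = 1150
Every load is within 1200 kg, so 2 containers suffice.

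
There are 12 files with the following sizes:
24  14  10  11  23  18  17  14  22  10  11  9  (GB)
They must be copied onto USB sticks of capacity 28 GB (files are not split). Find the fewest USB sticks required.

8

Total = 24 + 23 + 22 + 18 + 17 + 14 + 14 + 11 + 11 + 10 + 10 + 9 = 183 GB.
Lower bound: ⌈183/28⌉ = 7 USB sticks.
A packing using 8 USB sticks:
  USB stick 1: 24 = 24
  USB stick 2: 23 = 23
  USB stick 3: 22 = 22
  USB stick 4: 18 + 10 = 28
  USB stick 5: 17 + 11 = 28
  USB stick 6: 14 + 14 = 28
  USB stick 7: 11 + 10 = 21
  USB stick 8: 9 = 9
No arrangement into 7 USB sticks stays within capacity, so 8 is optimal.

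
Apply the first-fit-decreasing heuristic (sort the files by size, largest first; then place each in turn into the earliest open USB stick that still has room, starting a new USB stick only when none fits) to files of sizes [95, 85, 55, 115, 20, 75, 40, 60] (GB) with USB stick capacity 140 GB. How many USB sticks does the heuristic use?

4

Sorted descending: 115, 95, 85, 75, 60, 55, 40, 20.
  115 → USB stick 1 (new)  [load 115/140]
  95 → USB stick 2 (new)  [load 95/140]
  85 → USB stick 3 (new)  [load 85/140]
  75 → USB stick 4 (new)  [load 75/140]
  60 → USB stick 4  [load 135/140]
  55 → USB stick 3  [load 140/140]
  40 → USB stick 2  [load 135/140]
  20 → USB stick 1  [load 135/140]
4 USB sticks opened.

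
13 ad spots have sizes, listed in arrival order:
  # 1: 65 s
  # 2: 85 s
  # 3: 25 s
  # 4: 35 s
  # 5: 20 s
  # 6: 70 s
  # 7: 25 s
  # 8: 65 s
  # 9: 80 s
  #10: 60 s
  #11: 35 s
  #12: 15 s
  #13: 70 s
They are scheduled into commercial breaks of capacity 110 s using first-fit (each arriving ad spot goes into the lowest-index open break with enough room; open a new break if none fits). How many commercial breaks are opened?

  65 → break 1 (new)  [load 65/110]
  85 → break 2 (new)  [load 85/110]
  25 → break 1  [load 90/110]
  35 → break 3 (new)  [load 35/110]
  20 → break 1  [load 110/110]
  70 → break 3  [load 105/110]
  25 → break 2  [load 110/110]
  65 → break 4 (new)  [load 65/110]
  80 → break 5 (new)  [load 80/110]
  60 → break 6 (new)  [load 60/110]
  35 → break 4  [load 100/110]
  15 → break 5  [load 95/110]
  70 → break 7 (new)  [load 70/110]
7 commercial breaks opened.

7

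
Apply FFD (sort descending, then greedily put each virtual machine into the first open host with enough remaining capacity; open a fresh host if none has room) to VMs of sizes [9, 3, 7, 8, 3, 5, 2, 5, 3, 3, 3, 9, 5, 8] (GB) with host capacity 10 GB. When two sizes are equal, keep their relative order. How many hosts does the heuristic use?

8

Sorted descending: 9, 9, 8, 8, 7, 5, 5, 5, 3, 3, 3, 3, 3, 2.
  9 → host 1 (new)  [load 9/10]
  9 → host 2 (new)  [load 9/10]
  8 → host 3 (new)  [load 8/10]
  8 → host 4 (new)  [load 8/10]
  7 → host 5 (new)  [load 7/10]
  5 → host 6 (new)  [load 5/10]
  5 → host 6  [load 10/10]
  5 → host 7 (new)  [load 5/10]
  3 → host 5  [load 10/10]
  3 → host 7  [load 8/10]
  3 → host 8 (new)  [load 3/10]
  3 → host 8  [load 6/10]
  3 → host 8  [load 9/10]
  2 → host 3  [load 10/10]
8 hosts opened.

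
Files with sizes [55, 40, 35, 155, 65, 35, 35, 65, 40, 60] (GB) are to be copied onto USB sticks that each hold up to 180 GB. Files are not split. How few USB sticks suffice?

Total = 155 + 65 + 65 + 60 + 55 + 40 + 40 + 35 + 35 + 35 = 585 GB.
Lower bound: ⌈585/180⌉ = 4 USB sticks.
A packing using 4 USB sticks:
  USB stick 1: 155 = 155
  USB stick 2: 65 + 65 + 40 = 170
  USB stick 3: 60 + 55 + 40 = 155
  USB stick 4: 35 + 35 + 35 = 105
This matches the lower bound, so 4 is optimal.

4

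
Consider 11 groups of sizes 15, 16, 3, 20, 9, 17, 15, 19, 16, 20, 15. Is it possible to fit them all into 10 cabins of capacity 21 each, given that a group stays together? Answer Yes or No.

Yes

A valid assignment using 10 cabins:
  cabin 1: 20 = 20
  cabin 2: 20 = 20
  cabin 3: 19 = 19
  cabin 4: 17 + 3 = 20
  cabin 5: 16 = 16
  cabin 6: 16 = 16
  cabin 7: 15 = 15
  cabin 8: 15 = 15
  cabin 9: 15 = 15
  cabin 10: 9 = 9
Every load is within 21, so 10 cabins suffice.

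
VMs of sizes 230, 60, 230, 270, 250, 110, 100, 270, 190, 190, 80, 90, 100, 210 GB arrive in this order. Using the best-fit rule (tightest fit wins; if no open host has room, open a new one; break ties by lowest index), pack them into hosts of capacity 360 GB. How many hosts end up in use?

8

  230 → host 1 (new)  [load 230/360]
  60 → host 1  [load 290/360]
  230 → host 2 (new)  [load 230/360]
  270 → host 3 (new)  [load 270/360]
  250 → host 4 (new)  [load 250/360]
  110 → host 4  [load 360/360]
  100 → host 2  [load 330/360]
  270 → host 5 (new)  [load 270/360]
  190 → host 6 (new)  [load 190/360]
  190 → host 7 (new)  [load 190/360]
  80 → host 3  [load 350/360]
  90 → host 5  [load 360/360]
  100 → host 6  [load 290/360]
  210 → host 8 (new)  [load 210/360]
8 hosts opened.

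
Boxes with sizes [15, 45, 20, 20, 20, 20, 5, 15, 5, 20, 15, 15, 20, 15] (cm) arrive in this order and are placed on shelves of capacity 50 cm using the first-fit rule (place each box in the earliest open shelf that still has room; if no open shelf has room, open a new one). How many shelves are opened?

  15 → shelf 1 (new)  [load 15/50]
  45 → shelf 2 (new)  [load 45/50]
  20 → shelf 1  [load 35/50]
  20 → shelf 3 (new)  [load 20/50]
  20 → shelf 3  [load 40/50]
  20 → shelf 4 (new)  [load 20/50]
  5 → shelf 1  [load 40/50]
  15 → shelf 4  [load 35/50]
  5 → shelf 1  [load 45/50]
  20 → shelf 5 (new)  [load 20/50]
  15 → shelf 4  [load 50/50]
  15 → shelf 5  [load 35/50]
  20 → shelf 6 (new)  [load 20/50]
  15 → shelf 5  [load 50/50]
6 shelves opened.

6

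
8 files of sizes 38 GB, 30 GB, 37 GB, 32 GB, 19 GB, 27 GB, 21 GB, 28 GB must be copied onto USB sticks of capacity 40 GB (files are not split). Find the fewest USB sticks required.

Total = 38 + 37 + 32 + 30 + 28 + 27 + 21 + 19 = 232 GB.
Lower bound: ⌈232/40⌉ = 6 USB sticks.
Also, 7 files each exceed 20 GB, and no two of those can share a USB stick, so at least 7 USB sticks are needed.
A packing using 7 USB sticks:
  USB stick 1: 38 = 38
  USB stick 2: 37 = 37
  USB stick 3: 32 = 32
  USB stick 4: 30 = 30
  USB stick 5: 28 = 28
  USB stick 6: 27 = 27
  USB stick 7: 21 + 19 = 40
This matches the lower bound, so 7 is optimal.

7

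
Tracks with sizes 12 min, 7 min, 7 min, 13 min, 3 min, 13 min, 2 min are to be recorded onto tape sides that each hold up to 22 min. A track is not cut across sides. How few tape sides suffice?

3

Total = 13 + 13 + 12 + 7 + 7 + 3 + 2 = 57 min.
Lower bound: ⌈57/22⌉ = 3 tape sides.
A packing using 3 tape sides:
  side 1: 13 + 7 + 2 = 22
  side 2: 13 + 7 = 20
  side 3: 12 + 3 = 15
This matches the lower bound, so 3 is optimal.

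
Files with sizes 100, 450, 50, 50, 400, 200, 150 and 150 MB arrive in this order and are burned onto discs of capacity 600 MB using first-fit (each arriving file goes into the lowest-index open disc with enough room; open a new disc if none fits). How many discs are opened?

3

  100 → disc 1 (new)  [load 100/600]
  450 → disc 1  [load 550/600]
  50 → disc 1  [load 600/600]
  50 → disc 2 (new)  [load 50/600]
  400 → disc 2  [load 450/600]
  200 → disc 3 (new)  [load 200/600]
  150 → disc 2  [load 600/600]
  150 → disc 3  [load 350/600]
3 discs opened.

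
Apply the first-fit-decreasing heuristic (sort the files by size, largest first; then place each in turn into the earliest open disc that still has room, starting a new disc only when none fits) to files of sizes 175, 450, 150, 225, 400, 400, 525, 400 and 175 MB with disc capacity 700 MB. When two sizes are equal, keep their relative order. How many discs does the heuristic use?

5

Sorted descending: 525, 450, 400, 400, 400, 225, 175, 175, 150.
  525 → disc 1 (new)  [load 525/700]
  450 → disc 2 (new)  [load 450/700]
  400 → disc 3 (new)  [load 400/700]
  400 → disc 4 (new)  [load 400/700]
  400 → disc 5 (new)  [load 400/700]
  225 → disc 2  [load 675/700]
  175 → disc 1  [load 700/700]
  175 → disc 3  [load 575/700]
  150 → disc 4  [load 550/700]
5 discs opened.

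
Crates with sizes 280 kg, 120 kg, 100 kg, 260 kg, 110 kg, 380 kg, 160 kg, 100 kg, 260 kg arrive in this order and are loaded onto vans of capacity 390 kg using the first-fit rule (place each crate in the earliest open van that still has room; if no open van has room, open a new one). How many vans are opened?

5

  280 → van 1 (new)  [load 280/390]
  120 → van 2 (new)  [load 120/390]
  100 → van 1  [load 380/390]
  260 → van 2  [load 380/390]
  110 → van 3 (new)  [load 110/390]
  380 → van 4 (new)  [load 380/390]
  160 → van 3  [load 270/390]
  100 → van 3  [load 370/390]
  260 → van 5 (new)  [load 260/390]
5 vans opened.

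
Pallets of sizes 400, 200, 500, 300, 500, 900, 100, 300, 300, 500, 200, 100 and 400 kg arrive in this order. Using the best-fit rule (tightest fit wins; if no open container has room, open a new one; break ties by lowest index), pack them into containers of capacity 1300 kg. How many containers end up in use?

  400 → container 1 (new)  [load 400/1300]
  200 → container 1  [load 600/1300]
  500 → container 1  [load 1100/1300]
  300 → container 2 (new)  [load 300/1300]
  500 → container 2  [load 800/1300]
  900 → container 3 (new)  [load 900/1300]
  100 → container 1  [load 1200/1300]
  300 → container 3  [load 1200/1300]
  300 → container 2  [load 1100/1300]
  500 → container 4 (new)  [load 500/1300]
  200 → container 2  [load 1300/1300]
  100 → container 1  [load 1300/1300]
  400 → container 4  [load 900/1300]
4 containers opened.

4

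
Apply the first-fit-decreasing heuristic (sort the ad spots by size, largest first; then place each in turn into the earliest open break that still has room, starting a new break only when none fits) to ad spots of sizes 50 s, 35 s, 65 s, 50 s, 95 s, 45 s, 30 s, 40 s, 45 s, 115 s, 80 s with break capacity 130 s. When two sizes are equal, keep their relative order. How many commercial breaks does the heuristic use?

Sorted descending: 115, 95, 80, 65, 50, 50, 45, 45, 40, 35, 30.
  115 → break 1 (new)  [load 115/130]
  95 → break 2 (new)  [load 95/130]
  80 → break 3 (new)  [load 80/130]
  65 → break 4 (new)  [load 65/130]
  50 → break 3  [load 130/130]
  50 → break 4  [load 115/130]
  45 → break 5 (new)  [load 45/130]
  45 → break 5  [load 90/130]
  40 → break 5  [load 130/130]
  35 → break 2  [load 130/130]
  30 → break 6 (new)  [load 30/130]
6 commercial breaks opened.

6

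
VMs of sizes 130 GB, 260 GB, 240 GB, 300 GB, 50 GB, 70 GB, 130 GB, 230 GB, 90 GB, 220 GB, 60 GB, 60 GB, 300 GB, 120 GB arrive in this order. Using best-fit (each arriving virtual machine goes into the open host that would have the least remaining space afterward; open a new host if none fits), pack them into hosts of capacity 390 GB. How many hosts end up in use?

  130 → host 1 (new)  [load 130/390]
  260 → host 1  [load 390/390]
  240 → host 2 (new)  [load 240/390]
  300 → host 3 (new)  [load 300/390]
  50 → host 3  [load 350/390]
  70 → host 2  [load 310/390]
  130 → host 4 (new)  [load 130/390]
  230 → host 4  [load 360/390]
  90 → host 5 (new)  [load 90/390]
  220 → host 5  [load 310/390]
  60 → host 2  [load 370/390]
  60 → host 5  [load 370/390]
  300 → host 6 (new)  [load 300/390]
  120 → host 7 (new)  [load 120/390]
7 hosts opened.

7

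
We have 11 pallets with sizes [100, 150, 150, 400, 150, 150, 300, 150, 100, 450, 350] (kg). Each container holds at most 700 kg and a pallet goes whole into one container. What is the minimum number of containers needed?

4

Total = 450 + 400 + 350 + 300 + 150 + 150 + 150 + 150 + 150 + 100 + 100 = 2450 kg.
Lower bound: ⌈2450/700⌉ = 4 containers.
A packing using 4 containers:
  container 1: 450 + 150 + 100 = 700
  container 2: 400 + 300 = 700
  container 3: 350 + 150 + 150 = 650
  container 4: 150 + 150 + 100 = 400
This matches the lower bound, so 4 is optimal.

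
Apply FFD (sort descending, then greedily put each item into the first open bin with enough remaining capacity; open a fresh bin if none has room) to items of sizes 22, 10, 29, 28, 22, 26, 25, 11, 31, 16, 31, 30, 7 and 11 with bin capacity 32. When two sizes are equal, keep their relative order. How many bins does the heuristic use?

11

Sorted descending: 31, 31, 30, 29, 28, 26, 25, 22, 22, 16, 11, 11, 10, 7.
  31 → bin 1 (new)  [load 31/32]
  31 → bin 2 (new)  [load 31/32]
  30 → bin 3 (new)  [load 30/32]
  29 → bin 4 (new)  [load 29/32]
  28 → bin 5 (new)  [load 28/32]
  26 → bin 6 (new)  [load 26/32]
  25 → bin 7 (new)  [load 25/32]
  22 → bin 8 (new)  [load 22/32]
  22 → bin 9 (new)  [load 22/32]
  16 → bin 10 (new)  [load 16/32]
  11 → bin 10  [load 27/32]
  11 → bin 11 (new)  [load 11/32]
  10 → bin 8  [load 32/32]
  7 → bin 7  [load 32/32]
11 bins opened.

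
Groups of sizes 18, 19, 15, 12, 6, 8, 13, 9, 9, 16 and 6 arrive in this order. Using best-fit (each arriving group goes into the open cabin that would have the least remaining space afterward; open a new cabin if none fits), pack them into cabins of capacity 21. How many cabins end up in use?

  18 → cabin 1 (new)  [load 18/21]
  19 → cabin 2 (new)  [load 19/21]
  15 → cabin 3 (new)  [load 15/21]
  12 → cabin 4 (new)  [load 12/21]
  6 → cabin 3  [load 21/21]
  8 → cabin 4  [load 20/21]
  13 → cabin 5 (new)  [load 13/21]
  9 → cabin 6 (new)  [load 9/21]
  9 → cabin 6  [load 18/21]
  16 → cabin 7 (new)  [load 16/21]
  6 → cabin 5  [load 19/21]
7 cabins opened.

7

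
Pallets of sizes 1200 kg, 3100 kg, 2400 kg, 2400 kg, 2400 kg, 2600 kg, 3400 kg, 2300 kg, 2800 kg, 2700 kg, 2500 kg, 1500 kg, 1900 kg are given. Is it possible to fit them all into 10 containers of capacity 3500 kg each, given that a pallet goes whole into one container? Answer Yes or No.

Total = 31200 kg; ⌈31200/3500⌉ = 9.
11 pallets each exceed half the capacity and cannot share a container, forcing at least 11 containers.
At least 11 containers are required, but only 10 are allowed.

No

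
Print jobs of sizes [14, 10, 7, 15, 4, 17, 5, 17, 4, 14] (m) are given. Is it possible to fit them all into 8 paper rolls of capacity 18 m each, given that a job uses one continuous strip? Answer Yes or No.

A valid assignment using 7 paper rolls:
  roll 1: 17 = 17
  roll 2: 17 = 17
  roll 3: 15 = 15
  roll 4: 14 + 4 = 18
  roll 5: 14 + 4 = 18
  roll 6: 10 + 7 = 17
  roll 7: 5 = 5
That uses only 7 ≤ 8, so 8 paper rolls are enough.

Yes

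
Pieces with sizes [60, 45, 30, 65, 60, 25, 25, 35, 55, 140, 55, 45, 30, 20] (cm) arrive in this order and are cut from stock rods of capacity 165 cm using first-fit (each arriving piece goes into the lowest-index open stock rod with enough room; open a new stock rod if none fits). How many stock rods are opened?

  60 → stock rod 1 (new)  [load 60/165]
  45 → stock rod 1  [load 105/165]
  30 → stock rod 1  [load 135/165]
  65 → stock rod 2 (new)  [load 65/165]
  60 → stock rod 2  [load 125/165]
  25 → stock rod 1  [load 160/165]
  25 → stock rod 2  [load 150/165]
  35 → stock rod 3 (new)  [load 35/165]
  55 → stock rod 3  [load 90/165]
  140 → stock rod 4 (new)  [load 140/165]
  55 → stock rod 3  [load 145/165]
  45 → stock rod 5 (new)  [load 45/165]
  30 → stock rod 5  [load 75/165]
  20 → stock rod 3  [load 165/165]
5 stock rods opened.

5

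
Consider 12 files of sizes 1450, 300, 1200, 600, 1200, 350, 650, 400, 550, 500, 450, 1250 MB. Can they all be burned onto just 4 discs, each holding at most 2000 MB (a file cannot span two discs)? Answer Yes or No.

Total = 8900 MB; ⌈8900/2000⌉ = 5.
At least 5 discs are required, but only 4 are allowed.

No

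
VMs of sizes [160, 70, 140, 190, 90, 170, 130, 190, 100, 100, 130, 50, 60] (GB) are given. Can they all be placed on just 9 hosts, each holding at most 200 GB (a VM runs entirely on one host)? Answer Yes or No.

Yes

A valid assignment using 9 hosts:
  host 1: 190 = 190
  host 2: 190 = 190
  host 3: 170 = 170
  host 4: 160 = 160
  host 5: 140 + 60 = 200
  host 6: 130 + 70 = 200
  host 7: 130 + 50 = 180
  host 8: 100 + 100 = 200
  host 9: 90 = 90
Every load is within 200 GB, so 9 hosts suffice.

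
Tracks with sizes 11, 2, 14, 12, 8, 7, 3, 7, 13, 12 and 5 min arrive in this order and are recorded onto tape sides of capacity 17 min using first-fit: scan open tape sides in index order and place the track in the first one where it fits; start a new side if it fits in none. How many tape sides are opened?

7

  11 → side 1 (new)  [load 11/17]
  2 → side 1  [load 13/17]
  14 → side 2 (new)  [load 14/17]
  12 → side 3 (new)  [load 12/17]
  8 → side 4 (new)  [load 8/17]
  7 → side 4  [load 15/17]
  3 → side 1  [load 16/17]
  7 → side 5 (new)  [load 7/17]
  13 → side 6 (new)  [load 13/17]
  12 → side 7 (new)  [load 12/17]
  5 → side 3  [load 17/17]
7 tape sides opened.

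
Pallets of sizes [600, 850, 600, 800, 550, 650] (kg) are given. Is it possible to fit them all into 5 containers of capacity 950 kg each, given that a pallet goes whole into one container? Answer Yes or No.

No

Total = 4050 kg; ⌈4050/950⌉ = 5.
6 pallets each exceed half the capacity and cannot share a container, forcing at least 6 containers.
At least 6 containers are required, but only 5 are allowed.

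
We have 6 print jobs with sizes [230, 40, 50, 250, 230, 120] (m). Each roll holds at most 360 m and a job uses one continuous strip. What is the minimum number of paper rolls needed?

3

Total = 250 + 230 + 230 + 120 + 50 + 40 = 920 m.
Lower bound: ⌈920/360⌉ = 3 paper rolls.
A packing using 3 paper rolls:
  roll 1: 250 + 50 + 40 = 340
  roll 2: 230 + 120 = 350
  roll 3: 230 = 230
This matches the lower bound, so 3 is optimal.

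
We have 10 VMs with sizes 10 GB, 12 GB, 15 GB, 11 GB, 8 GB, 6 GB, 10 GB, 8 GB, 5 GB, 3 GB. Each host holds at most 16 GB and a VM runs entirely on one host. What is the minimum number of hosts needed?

Total = 15 + 12 + 11 + 10 + 10 + 8 + 8 + 6 + 5 + 3 = 88 GB.
Lower bound: ⌈88/16⌉ = 6 hosts.
A packing using 6 hosts:
  host 1: 15 = 15
  host 2: 12 + 3 = 15
  host 3: 11 + 5 = 16
  host 4: 10 + 6 = 16
  host 5: 10 = 10
  host 6: 8 + 8 = 16
This matches the lower bound, so 6 is optimal.

6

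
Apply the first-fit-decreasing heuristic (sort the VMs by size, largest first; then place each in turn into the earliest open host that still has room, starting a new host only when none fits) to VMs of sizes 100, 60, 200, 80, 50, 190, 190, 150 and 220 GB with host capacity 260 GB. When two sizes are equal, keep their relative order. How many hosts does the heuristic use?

Sorted descending: 220, 200, 190, 190, 150, 100, 80, 60, 50.
  220 → host 1 (new)  [load 220/260]
  200 → host 2 (new)  [load 200/260]
  190 → host 3 (new)  [load 190/260]
  190 → host 4 (new)  [load 190/260]
  150 → host 5 (new)  [load 150/260]
  100 → host 5  [load 250/260]
  80 → host 6 (new)  [load 80/260]
  60 → host 2  [load 260/260]
  50 → host 3  [load 240/260]
6 hosts opened.

6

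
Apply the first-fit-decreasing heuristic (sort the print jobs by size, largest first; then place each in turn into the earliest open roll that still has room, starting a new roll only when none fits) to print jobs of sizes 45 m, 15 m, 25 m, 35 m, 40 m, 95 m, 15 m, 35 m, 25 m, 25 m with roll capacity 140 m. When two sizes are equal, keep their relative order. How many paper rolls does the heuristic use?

Sorted descending: 95, 45, 40, 35, 35, 25, 25, 25, 15, 15.
  95 → roll 1 (new)  [load 95/140]
  45 → roll 1  [load 140/140]
  40 → roll 2 (new)  [load 40/140]
  35 → roll 2  [load 75/140]
  35 → roll 2  [load 110/140]
  25 → roll 2  [load 135/140]
  25 → roll 3 (new)  [load 25/140]
  25 → roll 3  [load 50/140]
  15 → roll 3  [load 65/140]
  15 → roll 3  [load 80/140]
3 paper rolls opened.

3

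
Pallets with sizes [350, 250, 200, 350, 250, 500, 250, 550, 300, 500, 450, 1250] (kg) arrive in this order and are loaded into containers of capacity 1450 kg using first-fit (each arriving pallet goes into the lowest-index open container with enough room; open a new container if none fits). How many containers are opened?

4

  350 → container 1 (new)  [load 350/1450]
  250 → container 1  [load 600/1450]
  200 → container 1  [load 800/1450]
  350 → container 1  [load 1150/1450]
  250 → container 1  [load 1400/1450]
  500 → container 2 (new)  [load 500/1450]
  250 → container 2  [load 750/1450]
  550 → container 2  [load 1300/1450]
  300 → container 3 (new)  [load 300/1450]
  500 → container 3  [load 800/1450]
  450 → container 3  [load 1250/1450]
  1250 → container 4 (new)  [load 1250/1450]
4 containers opened.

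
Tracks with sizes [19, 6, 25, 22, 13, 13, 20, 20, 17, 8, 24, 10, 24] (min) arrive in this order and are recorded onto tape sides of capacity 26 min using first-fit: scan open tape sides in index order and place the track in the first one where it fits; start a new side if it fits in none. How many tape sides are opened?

10

  19 → side 1 (new)  [load 19/26]
  6 → side 1  [load 25/26]
  25 → side 2 (new)  [load 25/26]
  22 → side 3 (new)  [load 22/26]
  13 → side 4 (new)  [load 13/26]
  13 → side 4  [load 26/26]
  20 → side 5 (new)  [load 20/26]
  20 → side 6 (new)  [load 20/26]
  17 → side 7 (new)  [load 17/26]
  8 → side 7  [load 25/26]
  24 → side 8 (new)  [load 24/26]
  10 → side 9 (new)  [load 10/26]
  24 → side 10 (new)  [load 24/26]
10 tape sides opened.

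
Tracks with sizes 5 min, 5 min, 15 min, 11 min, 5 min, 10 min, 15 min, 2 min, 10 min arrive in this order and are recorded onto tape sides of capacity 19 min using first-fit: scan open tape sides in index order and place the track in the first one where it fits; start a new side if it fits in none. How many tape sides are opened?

6

  5 → side 1 (new)  [load 5/19]
  5 → side 1  [load 10/19]
  15 → side 2 (new)  [load 15/19]
  11 → side 3 (new)  [load 11/19]
  5 → side 1  [load 15/19]
  10 → side 4 (new)  [load 10/19]
  15 → side 5 (new)  [load 15/19]
  2 → side 1  [load 17/19]
  10 → side 6 (new)  [load 10/19]
6 tape sides opened.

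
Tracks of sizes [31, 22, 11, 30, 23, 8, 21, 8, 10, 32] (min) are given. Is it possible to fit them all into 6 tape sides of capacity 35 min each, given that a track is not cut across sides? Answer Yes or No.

No

Total = 196 min; ⌈196/35⌉ = 6.
The bound of 6 does not rule out 6, but exhaustive search shows no assignment into 6 tape sides of capacity 35 min exists — the minimum is 7.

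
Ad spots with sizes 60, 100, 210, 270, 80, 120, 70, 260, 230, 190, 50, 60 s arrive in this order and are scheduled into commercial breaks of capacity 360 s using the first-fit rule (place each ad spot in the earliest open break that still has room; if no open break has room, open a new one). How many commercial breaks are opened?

6

  60 → break 1 (new)  [load 60/360]
  100 → break 1  [load 160/360]
  210 → break 2 (new)  [load 210/360]
  270 → break 3 (new)  [load 270/360]
  80 → break 1  [load 240/360]
  120 → break 1  [load 360/360]
  70 → break 2  [load 280/360]
  260 → break 4 (new)  [load 260/360]
  230 → break 5 (new)  [load 230/360]
  190 → break 6 (new)  [load 190/360]
  50 → break 2  [load 330/360]
  60 → break 3  [load 330/360]
6 commercial breaks opened.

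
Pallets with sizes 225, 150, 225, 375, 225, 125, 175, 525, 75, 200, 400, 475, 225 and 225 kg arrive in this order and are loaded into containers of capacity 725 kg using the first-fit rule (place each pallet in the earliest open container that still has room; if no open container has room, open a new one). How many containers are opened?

  225 → container 1 (new)  [load 225/725]
  150 → container 1  [load 375/725]
  225 → container 1  [load 600/725]
  375 → container 2 (new)  [load 375/725]
  225 → container 2  [load 600/725]
  125 → container 1  [load 725/725]
  175 → container 3 (new)  [load 175/725]
  525 → container 3  [load 700/725]
  75 → container 2  [load 675/725]
  200 → container 4 (new)  [load 200/725]
  400 → container 4  [load 600/725]
  475 → container 5 (new)  [load 475/725]
  225 → container 5  [load 700/725]
  225 → container 6 (new)  [load 225/725]
6 containers opened.

6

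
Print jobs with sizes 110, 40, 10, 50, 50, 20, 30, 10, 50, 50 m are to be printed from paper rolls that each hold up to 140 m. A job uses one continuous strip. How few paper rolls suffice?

Total = 110 + 50 + 50 + 50 + 50 + 40 + 30 + 20 + 10 + 10 = 420 m.
Lower bound: ⌈420/140⌉ = 3 paper rolls.
A packing using 3 paper rolls:
  roll 1: 110 + 30 = 140
  roll 2: 50 + 50 + 40 = 140
  roll 3: 50 + 50 + 20 + 10 + 10 = 140
This matches the lower bound, so 3 is optimal.

3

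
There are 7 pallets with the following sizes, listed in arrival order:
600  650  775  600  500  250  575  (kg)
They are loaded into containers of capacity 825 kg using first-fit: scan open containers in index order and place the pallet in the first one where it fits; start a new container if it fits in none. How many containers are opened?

6

  600 → container 1 (new)  [load 600/825]
  650 → container 2 (new)  [load 650/825]
  775 → container 3 (new)  [load 775/825]
  600 → container 4 (new)  [load 600/825]
  500 → container 5 (new)  [load 500/825]
  250 → container 5  [load 750/825]
  575 → container 6 (new)  [load 575/825]
6 containers opened.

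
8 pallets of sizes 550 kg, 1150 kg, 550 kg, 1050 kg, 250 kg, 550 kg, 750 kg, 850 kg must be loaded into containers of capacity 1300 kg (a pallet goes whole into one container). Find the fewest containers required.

Total = 1150 + 1050 + 850 + 750 + 550 + 550 + 550 + 250 = 5700 kg.
Lower bound: ⌈5700/1300⌉ = 5 containers.
A packing using 5 containers:
  container 1: 1150 = 1150
  container 2: 1050 + 250 = 1300
  container 3: 850 = 850
  container 4: 750 + 550 = 1300
  container 5: 550 + 550 = 1100
This matches the lower bound, so 5 is optimal.

5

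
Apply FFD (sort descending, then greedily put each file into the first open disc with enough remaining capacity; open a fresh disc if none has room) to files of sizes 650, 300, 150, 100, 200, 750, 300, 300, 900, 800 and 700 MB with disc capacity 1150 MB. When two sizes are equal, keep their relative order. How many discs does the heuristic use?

5

Sorted descending: 900, 800, 750, 700, 650, 300, 300, 300, 200, 150, 100.
  900 → disc 1 (new)  [load 900/1150]
  800 → disc 2 (new)  [load 800/1150]
  750 → disc 3 (new)  [load 750/1150]
  700 → disc 4 (new)  [load 700/1150]
  650 → disc 5 (new)  [load 650/1150]
  300 → disc 2  [load 1100/1150]
  300 → disc 3  [load 1050/1150]
  300 → disc 4  [load 1000/1150]
  200 → disc 1  [load 1100/1150]
  150 → disc 4  [load 1150/1150]
  100 → disc 3  [load 1150/1150]
5 discs opened.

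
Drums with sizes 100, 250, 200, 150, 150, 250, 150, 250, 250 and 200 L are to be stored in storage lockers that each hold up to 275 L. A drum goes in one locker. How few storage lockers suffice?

Total = 250 + 250 + 250 + 250 + 200 + 200 + 150 + 150 + 150 + 100 = 1950 L.
Lower bound: ⌈1950/275⌉ = 8 storage lockers.
Also, 9 drums each exceed 275/2 L, and no two of those can share a locker, so at least 9 storage lockers are needed.
A packing using 9 storage lockers:
  locker 1: 250 = 250
  locker 2: 250 = 250
  locker 3: 250 = 250
  locker 4: 250 = 250
  locker 5: 200 = 200
  locker 6: 200 = 200
  locker 7: 150 + 100 = 250
  locker 8: 150 = 150
  locker 9: 150 = 150
This matches the lower bound, so 9 is optimal.

9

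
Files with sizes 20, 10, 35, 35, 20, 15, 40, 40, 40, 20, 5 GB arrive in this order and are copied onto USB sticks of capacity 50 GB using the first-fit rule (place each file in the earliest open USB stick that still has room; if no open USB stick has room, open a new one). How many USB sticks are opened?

  20 → USB stick 1 (new)  [load 20/50]
  10 → USB stick 1  [load 30/50]
  35 → USB stick 2 (new)  [load 35/50]
  35 → USB stick 3 (new)  [load 35/50]
  20 → USB stick 1  [load 50/50]
  15 → USB stick 2  [load 50/50]
  40 → USB stick 4 (new)  [load 40/50]
  40 → USB stick 5 (new)  [load 40/50]
  40 → USB stick 6 (new)  [load 40/50]
  20 → USB stick 7 (new)  [load 20/50]
  5 → USB stick 3  [load 40/50]
7 USB sticks opened.

7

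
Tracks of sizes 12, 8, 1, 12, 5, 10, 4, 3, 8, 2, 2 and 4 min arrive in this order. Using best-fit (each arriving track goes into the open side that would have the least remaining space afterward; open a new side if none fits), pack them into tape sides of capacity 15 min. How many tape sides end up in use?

  12 → side 1 (new)  [load 12/15]
  8 → side 2 (new)  [load 8/15]
  1 → side 1  [load 13/15]
  12 → side 3 (new)  [load 12/15]
  5 → side 2  [load 13/15]
  10 → side 4 (new)  [load 10/15]
  4 → side 4  [load 14/15]
  3 → side 3  [load 15/15]
  8 → side 5 (new)  [load 8/15]
  2 → side 1  [load 15/15]
  2 → side 2  [load 15/15]
  4 → side 5  [load 12/15]
5 tape sides opened.

5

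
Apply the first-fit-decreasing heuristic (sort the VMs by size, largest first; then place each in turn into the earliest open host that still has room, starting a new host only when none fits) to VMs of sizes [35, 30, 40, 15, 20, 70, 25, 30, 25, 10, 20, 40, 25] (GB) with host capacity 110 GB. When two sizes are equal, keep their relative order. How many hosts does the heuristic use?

4

Sorted descending: 70, 40, 40, 35, 30, 30, 25, 25, 25, 20, 20, 15, 10.
  70 → host 1 (new)  [load 70/110]
  40 → host 1  [load 110/110]
  40 → host 2 (new)  [load 40/110]
  35 → host 2  [load 75/110]
  30 → host 2  [load 105/110]
  30 → host 3 (new)  [load 30/110]
  25 → host 3  [load 55/110]
  25 → host 3  [load 80/110]
  25 → host 3  [load 105/110]
  20 → host 4 (new)  [load 20/110]
  20 → host 4  [load 40/110]
  15 → host 4  [load 55/110]
  10 → host 4  [load 65/110]
4 hosts opened.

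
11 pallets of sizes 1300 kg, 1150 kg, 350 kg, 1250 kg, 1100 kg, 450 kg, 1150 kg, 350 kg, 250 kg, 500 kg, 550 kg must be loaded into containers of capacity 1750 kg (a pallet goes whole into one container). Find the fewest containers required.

Total = 1300 + 1250 + 1150 + 1150 + 1100 + 550 + 500 + 450 + 350 + 350 + 250 = 8400 kg.
Lower bound: ⌈8400/1750⌉ = 5 containers.
A packing using 5 containers:
  container 1: 1300 + 450 = 1750
  container 2: 1250 + 500 = 1750
  container 3: 1150 + 550 = 1700
  container 4: 1150 + 350 + 250 = 1750
  container 5: 1100 + 350 = 1450
This matches the lower bound, so 5 is optimal.

5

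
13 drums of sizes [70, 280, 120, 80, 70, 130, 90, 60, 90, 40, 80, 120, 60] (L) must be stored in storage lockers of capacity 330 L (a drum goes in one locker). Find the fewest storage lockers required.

Total = 280 + 130 + 120 + 120 + 90 + 90 + 80 + 80 + 70 + 70 + 60 + 60 + 40 = 1290 L.
Lower bound: ⌈1290/330⌉ = 4 storage lockers.
A packing using 4 storage lockers:
  locker 1: 280 + 40 = 320
  locker 2: 130 + 120 + 80 = 330
  locker 3: 120 + 90 + 60 + 60 = 330
  locker 4: 90 + 80 + 70 + 70 = 310
This matches the lower bound, so 4 is optimal.

4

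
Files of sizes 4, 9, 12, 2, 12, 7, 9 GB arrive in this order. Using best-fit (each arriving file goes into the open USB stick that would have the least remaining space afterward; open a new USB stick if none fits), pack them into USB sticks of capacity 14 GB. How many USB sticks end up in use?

5

  4 → USB stick 1 (new)  [load 4/14]
  9 → USB stick 1  [load 13/14]
  12 → USB stick 2 (new)  [load 12/14]
  2 → USB stick 2  [load 14/14]
  12 → USB stick 3 (new)  [load 12/14]
  7 → USB stick 4 (new)  [load 7/14]
  9 → USB stick 5 (new)  [load 9/14]
5 USB sticks opened.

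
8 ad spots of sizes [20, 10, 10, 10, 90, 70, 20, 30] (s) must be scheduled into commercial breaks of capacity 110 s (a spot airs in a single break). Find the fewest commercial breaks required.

3

Total = 90 + 70 + 30 + 20 + 20 + 10 + 10 + 10 = 260 s.
Lower bound: ⌈260/110⌉ = 3 commercial breaks.
A packing using 3 commercial breaks:
  break 1: 90 + 20 = 110
  break 2: 70 + 30 + 10 = 110
  break 3: 20 + 10 + 10 = 40
This matches the lower bound, so 3 is optimal.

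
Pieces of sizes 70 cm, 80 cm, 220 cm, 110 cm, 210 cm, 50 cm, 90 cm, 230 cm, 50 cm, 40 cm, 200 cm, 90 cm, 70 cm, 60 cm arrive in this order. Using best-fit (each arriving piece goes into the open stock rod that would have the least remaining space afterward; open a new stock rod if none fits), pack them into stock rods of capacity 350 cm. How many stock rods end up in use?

5

  70 → stock rod 1 (new)  [load 70/350]
  80 → stock rod 1  [load 150/350]
  220 → stock rod 2 (new)  [load 220/350]
  110 → stock rod 2  [load 330/350]
  210 → stock rod 3 (new)  [load 210/350]
  50 → stock rod 3  [load 260/350]
  90 → stock rod 3  [load 350/350]
  230 → stock rod 4 (new)  [load 230/350]
  50 → stock rod 4  [load 280/350]
  40 → stock rod 4  [load 320/350]
  200 → stock rod 1  [load 350/350]
  90 → stock rod 5 (new)  [load 90/350]
  70 → stock rod 5  [load 160/350]
  60 → stock rod 5  [load 220/350]
5 stock rods opened.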